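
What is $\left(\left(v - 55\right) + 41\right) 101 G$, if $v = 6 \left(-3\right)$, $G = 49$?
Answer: $-158368$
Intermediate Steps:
$v = -18$
$\left(\left(v - 55\right) + 41\right) 101 G = \left(\left(-18 - 55\right) + 41\right) 101 \cdot 49 = \left(-73 + 41\right) 101 \cdot 49 = \left(-32\right) 101 \cdot 49 = \left(-3232\right) 49 = -158368$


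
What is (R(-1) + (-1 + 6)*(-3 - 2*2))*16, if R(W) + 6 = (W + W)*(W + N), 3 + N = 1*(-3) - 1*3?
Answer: -336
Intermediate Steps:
N = -9 (N = -3 + (1*(-3) - 1*3) = -3 + (-3 - 3) = -3 - 6 = -9)
R(W) = -6 + 2*W*(-9 + W) (R(W) = -6 + (W + W)*(W - 9) = -6 + (2*W)*(-9 + W) = -6 + 2*W*(-9 + W))
(R(-1) + (-1 + 6)*(-3 - 2*2))*16 = ((-6 - 18*(-1) + 2*(-1)²) + (-1 + 6)*(-3 - 2*2))*16 = ((-6 + 18 + 2*1) + 5*(-3 - 4))*16 = ((-6 + 18 + 2) + 5*(-7))*16 = (14 - 35)*16 = -21*16 = -336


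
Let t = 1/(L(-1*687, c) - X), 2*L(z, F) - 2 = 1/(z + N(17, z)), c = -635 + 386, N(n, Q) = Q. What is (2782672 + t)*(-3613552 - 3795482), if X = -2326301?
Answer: -131797274146170171790392/6392677895 ≈ -2.0617e+13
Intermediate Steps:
c = -249
L(z, F) = 1 + 1/(4*z) (L(z, F) = 1 + 1/(2*(z + z)) = 1 + 1/(2*((2*z))) = 1 + (1/(2*z))/2 = 1 + 1/(4*z))
t = 2748/6392677895 (t = 1/((¼ - 1*687)/((-1*687)) - 1*(-2326301)) = 1/((¼ - 687)/(-687) + 2326301) = 1/(-1/687*(-2747/4) + 2326301) = 1/(2747/2748 + 2326301) = 1/(6392677895/2748) = 2748/6392677895 ≈ 4.2987e-7)
(2782672 + t)*(-3613552 - 3795482) = (2782672 + 2748/6392677895)*(-3613552 - 3795482) = (17788725783438188/6392677895)*(-7409034) = -131797274146170171790392/6392677895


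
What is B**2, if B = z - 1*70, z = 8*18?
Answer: 5476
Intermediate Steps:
z = 144
B = 74 (B = 144 - 1*70 = 144 - 70 = 74)
B**2 = 74**2 = 5476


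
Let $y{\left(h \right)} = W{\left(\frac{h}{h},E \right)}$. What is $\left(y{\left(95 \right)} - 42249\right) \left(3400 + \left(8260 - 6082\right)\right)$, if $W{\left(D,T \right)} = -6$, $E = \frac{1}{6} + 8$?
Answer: $-235698390$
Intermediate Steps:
$E = \frac{49}{6}$ ($E = \frac{1}{6} + 8 = \frac{49}{6} \approx 8.1667$)
$y{\left(h \right)} = -6$
$\left(y{\left(95 \right)} - 42249\right) \left(3400 + \left(8260 - 6082\right)\right) = \left(-6 - 42249\right) \left(3400 + \left(8260 - 6082\right)\right) = - 42255 \left(3400 + \left(8260 - 6082\right)\right) = - 42255 \left(3400 + 2178\right) = \left(-42255\right) 5578 = -235698390$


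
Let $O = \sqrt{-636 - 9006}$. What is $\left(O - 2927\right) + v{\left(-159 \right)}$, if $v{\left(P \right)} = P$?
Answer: $-3086 + i \sqrt{9642} \approx -3086.0 + 98.194 i$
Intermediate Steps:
$O = i \sqrt{9642}$ ($O = \sqrt{-9642} = i \sqrt{9642} \approx 98.194 i$)
$\left(O - 2927\right) + v{\left(-159 \right)} = \left(i \sqrt{9642} - 2927\right) - 159 = \left(-2927 + i \sqrt{9642}\right) - 159 = -3086 + i \sqrt{9642}$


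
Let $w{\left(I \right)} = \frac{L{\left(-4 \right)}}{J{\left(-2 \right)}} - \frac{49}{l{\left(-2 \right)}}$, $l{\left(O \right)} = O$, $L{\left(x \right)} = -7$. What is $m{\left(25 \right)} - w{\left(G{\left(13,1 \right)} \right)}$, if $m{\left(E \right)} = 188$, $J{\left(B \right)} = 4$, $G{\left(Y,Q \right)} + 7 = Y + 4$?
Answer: $\frac{661}{4} \approx 165.25$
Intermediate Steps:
$G{\left(Y,Q \right)} = -3 + Y$ ($G{\left(Y,Q \right)} = -7 + \left(Y + 4\right) = -7 + \left(4 + Y\right) = -3 + Y$)
$w{\left(I \right)} = \frac{91}{4}$ ($w{\left(I \right)} = - \frac{7}{4} - \frac{49}{-2} = \left(-7\right) \frac{1}{4} - - \frac{49}{2} = - \frac{7}{4} + \frac{49}{2} = \frac{91}{4}$)
$m{\left(25 \right)} - w{\left(G{\left(13,1 \right)} \right)} = 188 - \frac{91}{4} = \frac{661}{4}$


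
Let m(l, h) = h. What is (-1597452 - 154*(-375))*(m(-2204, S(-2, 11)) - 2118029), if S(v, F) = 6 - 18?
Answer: 3261151963782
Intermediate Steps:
S(v, F) = -12
(-1597452 - 154*(-375))*(m(-2204, S(-2, 11)) - 2118029) = (-1597452 - 154*(-375))*(-12 - 2118029) = (-1597452 + 57750)*(-2118041) = -1539702*(-2118041) = 3261151963782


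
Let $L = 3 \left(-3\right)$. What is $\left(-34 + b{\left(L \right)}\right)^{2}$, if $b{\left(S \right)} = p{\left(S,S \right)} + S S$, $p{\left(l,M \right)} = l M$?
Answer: $16384$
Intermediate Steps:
$L = -9$
$p{\left(l,M \right)} = M l$
$b{\left(S \right)} = 2 S^{2}$ ($b{\left(S \right)} = S S + S S = S^{2} + S^{2} = 2 S^{2}$)
$\left(-34 + b{\left(L \right)}\right)^{2} = \left(-34 + 2 \left(-9\right)^{2}\right)^{2} = \left(-34 + 2 \cdot 81\right)^{2} = \left(-34 + 162\right)^{2} = 128^{2} = 16384$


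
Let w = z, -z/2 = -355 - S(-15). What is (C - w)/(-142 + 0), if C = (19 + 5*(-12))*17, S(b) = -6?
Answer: 1395/142 ≈ 9.8239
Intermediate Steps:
C = -697 (C = (19 - 60)*17 = -41*17 = -697)
z = 698 (z = -2*(-355 - 1*(-6)) = -2*(-355 + 6) = -2*(-349) = 698)
w = 698
(C - w)/(-142 + 0) = (-697 - 1*698)/(-142 + 0) = (-697 - 698)/(-142) = -1/142*(-1395) = 1395/142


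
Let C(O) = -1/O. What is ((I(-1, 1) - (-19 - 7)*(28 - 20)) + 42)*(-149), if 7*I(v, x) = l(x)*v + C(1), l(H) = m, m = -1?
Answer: -37250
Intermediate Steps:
l(H) = -1
I(v, x) = -1/7 - v/7 (I(v, x) = (-v - 1/1)/7 = (-v - 1*1)/7 = (-v - 1)/7 = (-1 - v)/7 = -1/7 - v/7)
((I(-1, 1) - (-19 - 7)*(28 - 20)) + 42)*(-149) = (((-1/7 - 1/7*(-1)) - (-19 - 7)*(28 - 20)) + 42)*(-149) = (((-1/7 + 1/7) - (-26)*8) + 42)*(-149) = ((0 - 1*(-208)) + 42)*(-149) = ((0 + 208) + 42)*(-149) = (208 + 42)*(-149) = 250*(-149) = -37250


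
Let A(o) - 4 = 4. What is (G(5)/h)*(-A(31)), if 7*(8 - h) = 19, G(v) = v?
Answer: -280/37 ≈ -7.5676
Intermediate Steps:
A(o) = 8 (A(o) = 4 + 4 = 8)
h = 37/7 (h = 8 - ⅐*19 = 8 - 19/7 = 37/7 ≈ 5.2857)
(G(5)/h)*(-A(31)) = (5/(37/7))*(-1*8) = (5*(7/37))*(-8) = (35/37)*(-8) = -280/37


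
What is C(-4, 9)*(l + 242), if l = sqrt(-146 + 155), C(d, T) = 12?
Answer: 2940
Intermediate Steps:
l = 3 (l = sqrt(9) = 3)
C(-4, 9)*(l + 242) = 12*(3 + 242) = 12*245 = 2940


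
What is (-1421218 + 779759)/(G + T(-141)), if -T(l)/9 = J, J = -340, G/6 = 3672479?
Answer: -641459/22037934 ≈ -0.029107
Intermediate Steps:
G = 22034874 (G = 6*3672479 = 22034874)
T(l) = 3060 (T(l) = -9*(-340) = 3060)
(-1421218 + 779759)/(G + T(-141)) = (-1421218 + 779759)/(22034874 + 3060) = -641459/22037934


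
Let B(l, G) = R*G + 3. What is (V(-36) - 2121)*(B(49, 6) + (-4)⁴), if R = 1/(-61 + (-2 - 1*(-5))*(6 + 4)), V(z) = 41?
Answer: -16687840/31 ≈ -5.3832e+5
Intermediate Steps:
R = -1/31 (R = 1/(-61 + (-2 + 5)*10) = 1/(-61 + 3*10) = 1/(-61 + 30) = 1/(-31) = -1/31 ≈ -0.032258)
B(l, G) = 3 - G/31 (B(l, G) = -G/31 + 3 = 3 - G/31)
(V(-36) - 2121)*(B(49, 6) + (-4)⁴) = (41 - 2121)*((3 - 1/31*6) + (-4)⁴) = -2080*((3 - 6/31) + 256) = -2080*(87/31 + 256) = -2080*8023/31 = -16687840/31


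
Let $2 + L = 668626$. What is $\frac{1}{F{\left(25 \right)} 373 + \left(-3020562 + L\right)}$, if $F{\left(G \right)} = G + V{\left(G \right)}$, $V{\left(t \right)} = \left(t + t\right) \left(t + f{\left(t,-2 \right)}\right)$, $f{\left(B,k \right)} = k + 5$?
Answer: $- \frac{1}{1820413} \approx -5.4933 \cdot 10^{-7}$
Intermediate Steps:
$f{\left(B,k \right)} = 5 + k$
$V{\left(t \right)} = 2 t \left(3 + t\right)$ ($V{\left(t \right)} = \left(t + t\right) \left(t + \left(5 - 2\right)\right) = 2 t \left(t + 3\right) = 2 t \left(3 + t\right)$)
$L = 668624$ ($L = -2 + 668626 = 668624$)
$F{\left(G \right)} = G + 2 G \left(3 + G\right)$
$\frac{1}{F{\left(25 \right)} 373 + \left(-3020562 + L\right)} = \frac{1}{25 \left(7 + 2 \cdot 25\right) 373 + \left(-3020562 + 668624\right)} = \frac{1}{25 \left(7 + 50\right) 373 - 2351938} = \frac{1}{25 \cdot 57 \cdot 373 - 2351938} = \frac{1}{1425 \cdot 373 - 2351938} = \frac{1}{531525 - 2351938} = \frac{1}{-1820413} = - \frac{1}{1820413}$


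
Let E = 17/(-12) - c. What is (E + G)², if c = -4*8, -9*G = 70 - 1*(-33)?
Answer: 474721/1296 ≈ 366.30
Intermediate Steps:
G = -103/9 (G = -(70 - 1*(-33))/9 = -(70 + 33)/9 = -⅑*103 = -103/9 ≈ -11.444)
c = -32
E = 367/12 (E = 17/(-12) - 1*(-32) = 17*(-1/12) + 32 = -17/12 + 32 = 367/12 ≈ 30.583)
(E + G)² = (367/12 - 103/9)² = (689/36)² = 474721/1296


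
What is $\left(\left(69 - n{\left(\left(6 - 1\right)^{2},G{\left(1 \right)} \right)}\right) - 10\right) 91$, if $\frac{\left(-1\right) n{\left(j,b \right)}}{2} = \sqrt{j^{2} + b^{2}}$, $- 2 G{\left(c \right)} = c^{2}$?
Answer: $5369 + 91 \sqrt{2501} \approx 9919.9$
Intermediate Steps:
$G{\left(c \right)} = - \frac{c^{2}}{2}$
$n{\left(j,b \right)} = - 2 \sqrt{b^{2} + j^{2}}$ ($n{\left(j,b \right)} = - 2 \sqrt{j^{2} + b^{2}} = - 2 \sqrt{b^{2} + j^{2}}$)
$\left(\left(69 - n{\left(\left(6 - 1\right)^{2},G{\left(1 \right)} \right)}\right) - 10\right) 91 = \left(\left(69 - - 2 \sqrt{\left(- \frac{1^{2}}{2}\right)^{2} + \left(\left(6 - 1\right)^{2}\right)^{2}}\right) - 10\right) 91 = \left(\left(69 - - 2 \sqrt{\left(\left(- \frac{1}{2}\right) 1\right)^{2} + \left(5^{2}\right)^{2}}\right) - 10\right) 91 = \left(\left(69 - - 2 \sqrt{\left(- \frac{1}{2}\right)^{2} + 25^{2}}\right) - 10\right) 91 = \left(\left(69 - - 2 \sqrt{\frac{1}{4} + 625}\right) - 10\right) 91 = \left(\left(69 - - 2 \sqrt{\frac{2501}{4}}\right) - 10\right) 91 = \left(\left(69 - - 2 \frac{\sqrt{2501}}{2}\right) - 10\right) 91 = \left(\left(69 - - \sqrt{2501}\right) - 10\right) 91 = \left(\left(69 + \sqrt{2501}\right) - 10\right) 91 = \left(59 + \sqrt{2501}\right) 91 = 5369 + 91 \sqrt{2501}$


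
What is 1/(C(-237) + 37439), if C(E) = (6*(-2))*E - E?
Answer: 1/40520 ≈ 2.4679e-5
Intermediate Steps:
C(E) = -13*E (C(E) = -12*E - E = -13*E)
1/(C(-237) + 37439) = 1/(-13*(-237) + 37439) = 1/(3081 + 37439) = 1/40520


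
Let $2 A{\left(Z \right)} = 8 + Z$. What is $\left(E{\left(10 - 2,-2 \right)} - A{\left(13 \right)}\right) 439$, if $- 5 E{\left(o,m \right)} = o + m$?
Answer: $- \frac{51363}{10} \approx -5136.3$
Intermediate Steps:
$E{\left(o,m \right)} = - \frac{m}{5} - \frac{o}{5}$ ($E{\left(o,m \right)} = - \frac{o + m}{5} = - \frac{m + o}{5} = - \frac{m}{5} - \frac{o}{5}$)
$A{\left(Z \right)} = 4 + \frac{Z}{2}$ ($A{\left(Z \right)} = \frac{8 + Z}{2} = 4 + \frac{Z}{2}$)
$\left(E{\left(10 - 2,-2 \right)} - A{\left(13 \right)}\right) 439 = \left(\left(\left(- \frac{1}{5}\right) \left(-2\right) - \frac{10 - 2}{5}\right) - \left(4 + \frac{1}{2} \cdot 13\right)\right) 439 = \left(\left(\frac{2}{5} - \frac{8}{5}\right) - \left(4 + \frac{13}{2}\right)\right) 439 = \left(\left(\frac{2}{5} - \frac{8}{5}\right) - \frac{21}{2}\right) 439 = \left(- \frac{6}{5} - \frac{21}{2}\right) 439 = \left(- \frac{117}{10}\right) 439 = - \frac{51363}{10}$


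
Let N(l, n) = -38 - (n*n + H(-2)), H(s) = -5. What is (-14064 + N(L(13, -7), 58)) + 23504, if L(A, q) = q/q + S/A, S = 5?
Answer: 6043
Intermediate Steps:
L(A, q) = 1 + 5/A (L(A, q) = q/q + 5/A = 1 + 5/A)
N(l, n) = -33 - n² (N(l, n) = -38 - (n*n - 5) = -38 - (n² - 5) = -38 - (-5 + n²) = -38 + (5 - n²) = -33 - n²)
(-14064 + N(L(13, -7), 58)) + 23504 = (-14064 + (-33 - 1*58²)) + 23504 = (-14064 + (-33 - 1*3364)) + 23504 = (-14064 + (-33 - 3364)) + 23504 = (-14064 - 3397) + 23504 = -17461 + 23504 = 6043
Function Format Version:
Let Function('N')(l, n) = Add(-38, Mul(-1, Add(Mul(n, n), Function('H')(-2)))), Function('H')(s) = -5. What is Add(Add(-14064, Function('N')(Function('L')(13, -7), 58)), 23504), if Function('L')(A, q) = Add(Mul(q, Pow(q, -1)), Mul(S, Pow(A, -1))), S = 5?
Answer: 6043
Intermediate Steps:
Function('L')(A, q) = Add(1, Mul(5, Pow(A, -1))) (Function('L')(A, q) = Add(Mul(q, Pow(q, -1)), Mul(5, Pow(A, -1))) = Add(1, Mul(5, Pow(A, -1))))
Function('N')(l, n) = Add(-33, Mul(-1, Pow(n, 2))) (Function('N')(l, n) = Add(-38, Mul(-1, Add(Mul(n, n), -5))) = Add(-38, Mul(-1, Add(Pow(n, 2), -5))) = Add(-38, Mul(-1, Add(-5, Pow(n, 2)))) = Add(-38, Add(5, Mul(-1, Pow(n, 2)))) = Add(-33, Mul(-1, Pow(n, 2))))
Add(Add(-14064, Function('N')(Function('L')(13, -7), 58)), 23504) = Add(Add(-14064, Add(-33, Mul(-1, Pow(58, 2)))), 23504) = Add(Add(-14064, Add(-33, Mul(-1, 3364))), 23504) = Add(Add(-14064, Add(-33, -3364)), 23504) = Add(Add(-14064, -3397), 23504) = Add(-17461, 23504) = 6043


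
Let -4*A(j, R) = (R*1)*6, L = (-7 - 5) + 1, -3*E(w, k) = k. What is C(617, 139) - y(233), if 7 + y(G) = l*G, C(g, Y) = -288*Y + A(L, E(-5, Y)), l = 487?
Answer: -306853/2 ≈ -1.5343e+5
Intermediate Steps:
E(w, k) = -k/3
L = -11 (L = -12 + 1 = -11)
A(j, R) = -3*R/2 (A(j, R) = -R*1*6/4 = -R*6/4 = -3*R/2)
C(g, Y) = -575*Y/2 (C(g, Y) = -288*Y - (-1)*Y/2 = -288*Y + Y/2 = -575*Y/2)
y(G) = -7 + 487*G
C(617, 139) - y(233) = -575/2*139 - (-7 + 487*233) = -79925/2 - (-7 + 113471) = -79925/2 - 1*113464 = -79925/2 - 113464 = -306853/2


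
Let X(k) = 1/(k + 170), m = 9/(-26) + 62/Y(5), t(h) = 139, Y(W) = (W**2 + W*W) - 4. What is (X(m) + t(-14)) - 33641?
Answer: -3425880420/102259 ≈ -33502.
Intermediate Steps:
Y(W) = -4 + 2*W**2 (Y(W) = (W**2 + W**2) - 4 = 2*W**2 - 4 = -4 + 2*W**2)
m = 599/598 (m = 9/(-26) + 62/(-4 + 2*5**2) = 9*(-1/26) + 62/(-4 + 2*25) = -9/26 + 62/(-4 + 50) = -9/26 + 62/46 = -9/26 + 62*(1/46) = -9/26 + 31/23 = 599/598 ≈ 1.0017)
X(k) = 1/(170 + k)
(X(m) + t(-14)) - 33641 = (1/(170 + 599/598) + 139) - 33641 = (1/(102259/598) + 139) - 33641 = (598/102259 + 139) - 33641 = 14214599/102259 - 33641 = -3425880420/102259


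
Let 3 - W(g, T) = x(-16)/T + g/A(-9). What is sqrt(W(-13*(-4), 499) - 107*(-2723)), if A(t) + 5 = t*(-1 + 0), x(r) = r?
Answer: sqrt(72546698335)/499 ≈ 539.77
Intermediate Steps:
A(t) = -5 - t (A(t) = -5 + t*(-1 + 0) = -5 + t*(-1) = -5 - t)
W(g, T) = 3 + 16/T - g/4 (W(g, T) = 3 - (-16/T + g/(-5 - 1*(-9))) = 3 - (-16/T + g/(-5 + 9)) = 3 - (-16/T + g/4) = 3 + (16/T - g/4) = 3 + 16/T - g/4)
sqrt(W(-13*(-4), 499) - 107*(-2723)) = sqrt((3 + 16/499 - (-13)*(-4)/4) - 107*(-2723)) = sqrt((3 + 16*(1/499) - 1/4*52) + 291361) = sqrt((3 + 16/499 - 13) + 291361) = sqrt(-4974/499 + 291361) = sqrt(145384165/499) = sqrt(72546698335)/499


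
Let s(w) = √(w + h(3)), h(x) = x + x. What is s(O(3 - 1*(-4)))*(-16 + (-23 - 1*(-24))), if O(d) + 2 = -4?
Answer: 0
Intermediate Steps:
O(d) = -6 (O(d) = -2 - 4 = -6)
h(x) = 2*x
s(w) = √(6 + w) (s(w) = √(w + 2*3) = √(w + 6) = √(6 + w))
s(O(3 - 1*(-4)))*(-16 + (-23 - 1*(-24))) = √(6 - 6)*(-16 + (-23 - 1*(-24))) = √0*(-16 + (-23 + 24)) = 0*(-16 + 1) = 0*(-15) = 0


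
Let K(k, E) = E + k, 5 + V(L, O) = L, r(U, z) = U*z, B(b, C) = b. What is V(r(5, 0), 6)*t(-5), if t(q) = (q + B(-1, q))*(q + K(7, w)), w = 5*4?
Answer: 660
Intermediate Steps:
V(L, O) = -5 + L
w = 20
t(q) = (-1 + q)*(27 + q) (t(q) = (q - 1)*(q + (20 + 7)) = (-1 + q)*(q + 27) = (-1 + q)*(27 + q))
V(r(5, 0), 6)*t(-5) = (-5 + 5*0)*(-27 + (-5)² + 26*(-5)) = (-5 + 0)*(-27 + 25 - 130) = -5*(-132) = 660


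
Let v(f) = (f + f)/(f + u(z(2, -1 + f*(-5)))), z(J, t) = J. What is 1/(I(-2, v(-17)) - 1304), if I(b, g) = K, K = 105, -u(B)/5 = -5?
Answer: -1/1199 ≈ -0.00083403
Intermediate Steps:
u(B) = 25 (u(B) = -5*(-5) = 25)
v(f) = 2*f/(25 + f) (v(f) = (f + f)/(f + 25) = (2*f)/(25 + f) = 2*f/(25 + f))
I(b, g) = 105
1/(I(-2, v(-17)) - 1304) = 1/(105 - 1304) = 1/(-1199) = -1/1199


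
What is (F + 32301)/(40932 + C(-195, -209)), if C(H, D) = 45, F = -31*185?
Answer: 26566/40977 ≈ 0.64831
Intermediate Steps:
F = -5735
(F + 32301)/(40932 + C(-195, -209)) = (-5735 + 32301)/(40932 + 45) = 26566/40977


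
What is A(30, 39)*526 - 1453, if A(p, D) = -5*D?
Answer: -104023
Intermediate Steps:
A(30, 39)*526 - 1453 = -5*39*526 - 1453 = -195*526 - 1453 = -102570 - 1453 = -104023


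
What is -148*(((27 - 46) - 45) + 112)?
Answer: -7104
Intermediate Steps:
-148*(((27 - 46) - 45) + 112) = -148*((-19 - 45) + 112) = -148*(-64 + 112) = -148*48 = -7104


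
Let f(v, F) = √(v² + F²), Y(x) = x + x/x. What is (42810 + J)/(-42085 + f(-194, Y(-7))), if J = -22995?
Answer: -277971425/590369851 - 13210*√9418/590369851 ≈ -0.47301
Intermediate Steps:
Y(x) = 1 + x (Y(x) = x + 1 = 1 + x)
f(v, F) = √(F² + v²)
(42810 + J)/(-42085 + f(-194, Y(-7))) = (42810 - 22995)/(-42085 + √((1 - 7)² + (-194)²)) = 19815/(-42085 + √((-6)² + 37636)) = 19815/(-42085 + √(36 + 37636)) = 19815/(-42085 + √37672) = 19815/(-42085 + 2*√9418)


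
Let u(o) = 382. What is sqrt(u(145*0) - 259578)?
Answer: 2*I*sqrt(64799) ≈ 509.11*I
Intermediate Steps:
sqrt(u(145*0) - 259578) = sqrt(382 - 259578) = sqrt(-259196) = 2*I*sqrt(64799)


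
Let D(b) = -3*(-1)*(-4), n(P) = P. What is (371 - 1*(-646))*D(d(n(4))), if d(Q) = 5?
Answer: -12204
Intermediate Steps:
D(b) = -12 (D(b) = 3*(-4) = -12)
(371 - 1*(-646))*D(d(n(4))) = (371 - 1*(-646))*(-12) = (371 + 646)*(-12) = 1017*(-12) = -12204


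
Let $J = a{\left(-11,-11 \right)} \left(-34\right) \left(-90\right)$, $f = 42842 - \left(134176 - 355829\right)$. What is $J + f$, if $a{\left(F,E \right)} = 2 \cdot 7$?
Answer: $307335$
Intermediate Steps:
$a{\left(F,E \right)} = 14$
$f = 264495$ ($f = 42842 - \left(134176 - 355829\right) = 42842 - -221653 = 42842 + 221653 = 264495$)
$J = 42840$ ($J = 14 \left(-34\right) \left(-90\right) = \left(-476\right) \left(-90\right) = 42840$)
$J + f = 42840 + 264495 = 307335$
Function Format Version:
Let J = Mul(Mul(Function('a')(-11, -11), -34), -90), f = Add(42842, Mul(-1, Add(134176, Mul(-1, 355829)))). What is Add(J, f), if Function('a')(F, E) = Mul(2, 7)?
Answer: 307335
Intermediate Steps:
Function('a')(F, E) = 14
f = 264495 (f = Add(42842, Mul(-1, Add(134176, -355829))) = Add(42842, Mul(-1, -221653)) = Add(42842, 221653) = 264495)
J = 42840 (J = Mul(Mul(14, -34), -90) = Mul(-476, -90) = 42840)
Add(J, f) = Add(42840, 264495) = 307335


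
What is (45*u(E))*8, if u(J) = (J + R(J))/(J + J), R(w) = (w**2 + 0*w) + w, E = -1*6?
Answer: -720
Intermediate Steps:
E = -6
R(w) = w + w**2 (R(w) = (w**2 + 0) + w = w**2 + w = w + w**2)
u(J) = (J + J*(1 + J))/(2*J) (u(J) = (J + J*(1 + J))/(J + J) = (J + J*(1 + J))/((2*J)) = (J + J*(1 + J))*(1/(2*J)) = (J + J*(1 + J))/(2*J))
(45*u(E))*8 = (45*(1 + (1/2)*(-6)))*8 = (45*(1 - 3))*8 = (45*(-2))*8 = -90*8 = -720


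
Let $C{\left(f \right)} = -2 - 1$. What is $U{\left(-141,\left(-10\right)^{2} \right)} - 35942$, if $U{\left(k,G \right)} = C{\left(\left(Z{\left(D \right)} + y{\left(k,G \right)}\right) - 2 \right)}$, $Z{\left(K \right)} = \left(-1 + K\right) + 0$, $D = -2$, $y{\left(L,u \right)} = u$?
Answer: $-35945$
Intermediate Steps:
$Z{\left(K \right)} = -1 + K$
$C{\left(f \right)} = -3$
$U{\left(k,G \right)} = -3$
$U{\left(-141,\left(-10\right)^{2} \right)} - 35942 = -3 - 35942 = -35945$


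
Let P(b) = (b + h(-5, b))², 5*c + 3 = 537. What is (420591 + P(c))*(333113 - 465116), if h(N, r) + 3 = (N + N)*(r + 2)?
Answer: -4584598305048/25 ≈ -1.8338e+11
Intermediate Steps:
c = 534/5 (c = -⅗ + (⅕)*537 = -⅗ + 537/5 = 534/5 ≈ 106.80)
h(N, r) = -3 + 2*N*(2 + r) (h(N, r) = -3 + (N + N)*(r + 2) = -3 + (2*N)*(2 + r) = -3 + 2*N*(2 + r))
P(b) = (-23 - 9*b)² (P(b) = (b + (-3 + 4*(-5) + 2*(-5)*b))² = (b + (-3 - 20 - 10*b))² = (b + (-23 - 10*b))² = (-23 - 9*b)²)
(420591 + P(c))*(333113 - 465116) = (420591 + (23 + 9*(534/5))²)*(333113 - 465116) = (420591 + (23 + 4806/5)²)*(-132003) = (420591 + (4921/5)²)*(-132003) = (420591 + 24216241/25)*(-132003) = (34731016/25)*(-132003) = -4584598305048/25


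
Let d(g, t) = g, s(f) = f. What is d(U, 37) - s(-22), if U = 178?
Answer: 200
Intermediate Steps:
d(U, 37) - s(-22) = 178 - 1*(-22) = 178 + 22 = 200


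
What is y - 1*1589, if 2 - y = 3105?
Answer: -4692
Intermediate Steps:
y = -3103 (y = 2 - 1*3105 = 2 - 3105 = -3103)
y - 1*1589 = -3103 - 1*1589 = -3103 - 1589 = -4692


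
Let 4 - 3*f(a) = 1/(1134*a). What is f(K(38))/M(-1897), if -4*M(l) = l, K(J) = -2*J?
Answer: 344737/122618286 ≈ 0.0028115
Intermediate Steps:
M(l) = -l/4
f(a) = 4/3 - 1/(3402*a) (f(a) = 4/3 - 1/(3*1134*a) = 4/3 - 1/(3402*a))
f(K(38))/M(-1897) = ((-1 + 4536*(-2*38))/(3402*((-2*38))))/((-¼*(-1897))) = ((1/3402)*(-1 + 4536*(-76))/(-76))/(1897/4) = ((1/3402)*(-1/76)*(-1 - 344736))*(4/1897) = ((1/3402)*(-1/76)*(-344737))*(4/1897) = (344737/258552)*(4/1897) = 344737/122618286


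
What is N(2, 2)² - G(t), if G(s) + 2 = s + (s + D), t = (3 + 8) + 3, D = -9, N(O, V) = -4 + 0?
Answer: -1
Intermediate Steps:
N(O, V) = -4
t = 14 (t = 11 + 3 = 14)
G(s) = -11 + 2*s (G(s) = -2 + (s + (s - 9)) = -2 + (s + (-9 + s)) = -2 + (-9 + 2*s) = -11 + 2*s)
N(2, 2)² - G(t) = (-4)² - (-11 + 2*14) = 16 - (-11 + 28) = 16 - 1*17 = 16 - 17 = -1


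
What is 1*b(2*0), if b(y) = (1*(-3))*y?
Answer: 0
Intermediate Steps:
b(y) = -3*y
1*b(2*0) = 1*(-6*0) = 1*(-3*0) = 1*0 = 0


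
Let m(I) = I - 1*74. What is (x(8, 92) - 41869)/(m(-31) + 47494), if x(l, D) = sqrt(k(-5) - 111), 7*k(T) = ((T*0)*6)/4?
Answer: -41869/47389 + I*sqrt(111)/47389 ≈ -0.88352 + 0.00022232*I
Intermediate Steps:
k(T) = 0 (k(T) = (((T*0)*6)/4)/7 = ((0*6)*(1/4))/7 = (0*(1/4))/7 = (1/7)*0 = 0)
x(l, D) = I*sqrt(111) (x(l, D) = sqrt(0 - 111) = sqrt(-111) = I*sqrt(111))
m(I) = -74 + I (m(I) = I - 74 = -74 + I)
(x(8, 92) - 41869)/(m(-31) + 47494) = (I*sqrt(111) - 41869)/((-74 - 31) + 47494) = (-41869 + I*sqrt(111))/(-105 + 47494) = (-41869 + I*sqrt(111))/47389 = (-41869 + I*sqrt(111))*(1/47389) = -41869/47389 + I*sqrt(111)/47389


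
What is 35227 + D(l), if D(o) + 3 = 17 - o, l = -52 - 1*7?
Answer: 35300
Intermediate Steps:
l = -59 (l = -52 - 7 = -59)
D(o) = 14 - o (D(o) = -3 + (17 - o) = 14 - o)
35227 + D(l) = 35227 + (14 - 1*(-59)) = 35227 + (14 + 59) = 35227 + 73 = 35300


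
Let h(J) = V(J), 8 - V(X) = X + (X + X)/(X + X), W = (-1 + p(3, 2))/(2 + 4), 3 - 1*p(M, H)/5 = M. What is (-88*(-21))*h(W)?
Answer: 13244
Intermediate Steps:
p(M, H) = 15 - 5*M
W = -1/6 (W = (-1 + (15 - 5*3))/(2 + 4) = (-1 + (15 - 15))/6 = (-1 + 0)*(1/6) = -1*1/6 = -1/6 ≈ -0.16667)
V(X) = 7 - X (V(X) = 8 - (X + (X + X)/(X + X)) = 8 - (X + (2*X)/((2*X))) = 8 - (X + (2*X)*(1/(2*X))) = 8 - (X + 1) = 8 - (1 + X) = 8 + (-1 - X) = 7 - X)
h(J) = 7 - J
(-88*(-21))*h(W) = (-88*(-21))*(7 - 1*(-1/6)) = 1848*(7 + 1/6) = 1848*(43/6) = 13244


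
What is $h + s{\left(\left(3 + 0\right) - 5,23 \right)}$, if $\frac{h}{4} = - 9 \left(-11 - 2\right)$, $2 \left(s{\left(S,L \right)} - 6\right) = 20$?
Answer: $484$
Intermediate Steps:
$s{\left(S,L \right)} = 16$ ($s{\left(S,L \right)} = 6 + \frac{1}{2} \cdot 20 = 6 + 10 = 16$)
$h = 468$ ($h = 4 \left(- 9 \left(-11 - 2\right)\right) = 4 \left(\left(-9\right) \left(-13\right)\right) = 4 \cdot 117 = 468$)
$h + s{\left(\left(3 + 0\right) - 5,23 \right)} = 468 + 16 = 484$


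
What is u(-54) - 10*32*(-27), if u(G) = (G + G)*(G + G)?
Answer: 20304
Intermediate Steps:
u(G) = 4*G² (u(G) = (2*G)*(2*G) = 4*G²)
u(-54) - 10*32*(-27) = 4*(-54)² - 10*32*(-27) = 4*2916 - 320*(-27) = 11664 - 1*(-8640) = 11664 + 8640 = 20304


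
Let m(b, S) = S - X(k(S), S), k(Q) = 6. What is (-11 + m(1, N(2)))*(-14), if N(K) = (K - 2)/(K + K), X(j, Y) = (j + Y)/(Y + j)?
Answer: 168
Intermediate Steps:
X(j, Y) = 1 (X(j, Y) = (Y + j)/(Y + j) = 1)
N(K) = (-2 + K)/(2*K) (N(K) = (-2 + K)/((2*K)) = (-2 + K)*(1/(2*K)) = (-2 + K)/(2*K))
m(b, S) = -1 + S (m(b, S) = S - 1*1 = S - 1 = -1 + S)
(-11 + m(1, N(2)))*(-14) = (-11 + (-1 + (1/2)*(-2 + 2)/2))*(-14) = (-11 + (-1 + (1/2)*(1/2)*0))*(-14) = (-11 + (-1 + 0))*(-14) = (-11 - 1)*(-14) = -12*(-14) = 168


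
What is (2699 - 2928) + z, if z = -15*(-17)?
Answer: 26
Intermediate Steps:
z = 255
(2699 - 2928) + z = (2699 - 2928) + 255 = -229 + 255 = 26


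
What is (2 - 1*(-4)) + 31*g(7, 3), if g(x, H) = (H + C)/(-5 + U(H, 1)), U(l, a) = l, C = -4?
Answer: 43/2 ≈ 21.500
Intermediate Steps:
g(x, H) = (-4 + H)/(-5 + H) (g(x, H) = (H - 4)/(-5 + H) = (-4 + H)/(-5 + H))
(2 - 1*(-4)) + 31*g(7, 3) = (2 - 1*(-4)) + 31*((-4 + 3)/(-5 + 3)) = (2 + 4) + 31*(-1/(-2)) = 6 + 31*(-½*(-1)) = 6 + 31*(½) = 6 + 31/2 = 43/2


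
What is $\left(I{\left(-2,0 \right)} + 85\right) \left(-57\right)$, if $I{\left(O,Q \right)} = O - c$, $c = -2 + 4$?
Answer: $-4617$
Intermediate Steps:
$c = 2$
$I{\left(O,Q \right)} = -2 + O$ ($I{\left(O,Q \right)} = O - 2 = -2 + O$)
$\left(I{\left(-2,0 \right)} + 85\right) \left(-57\right) = \left(\left(-2 - 2\right) + 85\right) \left(-57\right) = \left(-4 + 85\right) \left(-57\right) = 81 \left(-57\right) = -4617$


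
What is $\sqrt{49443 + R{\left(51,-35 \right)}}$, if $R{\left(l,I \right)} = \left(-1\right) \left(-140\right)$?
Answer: $\sqrt{49583} \approx 222.67$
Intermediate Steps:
$R{\left(l,I \right)} = 140$
$\sqrt{49443 + R{\left(51,-35 \right)}} = \sqrt{49443 + 140} = \sqrt{49583}$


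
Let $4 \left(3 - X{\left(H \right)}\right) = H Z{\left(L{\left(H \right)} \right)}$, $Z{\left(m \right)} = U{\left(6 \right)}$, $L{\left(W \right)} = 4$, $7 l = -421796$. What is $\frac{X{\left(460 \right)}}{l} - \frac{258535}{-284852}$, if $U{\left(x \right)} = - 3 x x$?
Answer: $\frac{10534751761}{15018679274} \approx 0.70144$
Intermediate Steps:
$l = - \frac{421796}{7}$ ($l = \frac{1}{7} \left(-421796\right) = - \frac{421796}{7} \approx -60257.0$)
$U{\left(x \right)} = - 3 x^{2}$
$Z{\left(m \right)} = -108$ ($Z{\left(m \right)} = - 3 \cdot 6^{2} = \left(-3\right) 36 = -108$)
$X{\left(H \right)} = 3 + 27 H$ ($X{\left(H \right)} = 3 - \frac{H \left(-108\right)}{4} = 3 - \frac{\left(-108\right) H}{4} = 3 + 27 H$)
$\frac{X{\left(460 \right)}}{l} - \frac{258535}{-284852} = \frac{3 + 27 \cdot 460}{- \frac{421796}{7}} - \frac{258535}{-284852} = \left(3 + 12420\right) \left(- \frac{7}{421796}\right) - - \frac{258535}{284852} = 12423 \left(- \frac{7}{421796}\right) + \frac{258535}{284852} = - \frac{86961}{421796} + \frac{258535}{284852} = \frac{10534751761}{15018679274}$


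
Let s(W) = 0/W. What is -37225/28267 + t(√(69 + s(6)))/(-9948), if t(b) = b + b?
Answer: -37225/28267 - √69/4974 ≈ -1.3186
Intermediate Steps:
s(W) = 0
t(b) = 2*b
-37225/28267 + t(√(69 + s(6)))/(-9948) = -37225/28267 + (2*√(69 + 0))/(-9948) = -37225*1/28267 + (2*√69)*(-1/9948) = -37225/28267 - √69/4974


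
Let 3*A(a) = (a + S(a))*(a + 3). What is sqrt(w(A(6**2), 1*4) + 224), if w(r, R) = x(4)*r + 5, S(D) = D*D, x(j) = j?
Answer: sqrt(69493) ≈ 263.62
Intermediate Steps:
S(D) = D**2
A(a) = (3 + a)*(a + a**2)/3 (A(a) = ((a + a**2)*(a + 3))/3 = ((a + a**2)*(3 + a))/3 = ((3 + a)*(a + a**2))/3 = (3 + a)*(a + a**2)/3)
w(r, R) = 5 + 4*r (w(r, R) = 4*r + 5 = 5 + 4*r)
sqrt(w(A(6**2), 1*4) + 224) = sqrt((5 + 4*((1/3)*6**2*(3 + (6**2)**2 + 4*6**2))) + 224) = sqrt((5 + 4*((1/3)*36*(3 + 36**2 + 4*36))) + 224) = sqrt((5 + 4*((1/3)*36*(3 + 1296 + 144))) + 224) = sqrt((5 + 4*((1/3)*36*1443)) + 224) = sqrt((5 + 4*17316) + 224) = sqrt((5 + 69264) + 224) = sqrt(69269 + 224) = sqrt(69493)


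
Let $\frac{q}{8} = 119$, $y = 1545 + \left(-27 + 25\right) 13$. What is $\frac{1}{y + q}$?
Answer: $\frac{1}{2471} \approx 0.00040469$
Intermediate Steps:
$y = 1519$ ($y = 1545 - 26 = 1519$)
$q = 952$ ($q = 8 \cdot 119 = 952$)
$\frac{1}{y + q} = \frac{1}{1519 + 952} = \frac{1}{2471}$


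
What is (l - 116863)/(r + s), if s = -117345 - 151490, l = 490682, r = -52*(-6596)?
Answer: 373819/74157 ≈ 5.0409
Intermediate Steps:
r = 342992
s = -268835
(l - 116863)/(r + s) = (490682 - 116863)/(342992 - 268835) = 373819/74157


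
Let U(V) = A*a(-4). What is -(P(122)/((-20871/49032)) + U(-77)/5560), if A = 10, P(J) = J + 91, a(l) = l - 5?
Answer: 215072205/429788 ≈ 500.41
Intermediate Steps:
a(l) = -5 + l
P(J) = 91 + J
U(V) = -90 (U(V) = 10*(-5 - 4) = 10*(-9) = -90)
-(P(122)/((-20871/49032)) + U(-77)/5560) = -((91 + 122)/((-20871/49032)) - 90/5560) = -(213/((-20871*1/49032)) - 90*1/5560) = -(213/(-773/1816) - 9/556) = -(213*(-1816/773) - 9/556) = -(-386808/773 - 9/556) = -1*(-215072205/429788) = 215072205/429788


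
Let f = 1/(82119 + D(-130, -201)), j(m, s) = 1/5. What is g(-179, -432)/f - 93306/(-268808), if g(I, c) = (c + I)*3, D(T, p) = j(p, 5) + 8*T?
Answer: -99874384789407/672020 ≈ -1.4862e+8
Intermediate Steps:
j(m, s) = 1/5
D(T, p) = 1/5 + 8*T
g(I, c) = 3*I + 3*c (g(I, c) = (I + c)*3 = 3*I + 3*c)
f = 5/405396 (f = 1/(82119 + (1/5 + 8*(-130))) = 1/(82119 + (1/5 - 1040)) = 1/(82119 - 5199/5) = 1/(405396/5) = 5/405396 ≈ 1.2334e-5)
g(-179, -432)/f - 93306/(-268808) = (3*(-179) + 3*(-432))/(5/405396) - 93306/(-268808) = (-537 - 1296)*(405396/5) - 93306*(-1/268808) = -1833*405396/5 + 46653/134404 = -743090868/5 + 46653/134404 = -99874384789407/672020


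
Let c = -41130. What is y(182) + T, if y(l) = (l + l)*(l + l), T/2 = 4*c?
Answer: -196544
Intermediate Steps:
T = -329040 (T = 2*(4*(-41130)) = 2*(-164520) = -329040)
y(l) = 4*l² (y(l) = (2*l)*(2*l) = 4*l²)
y(182) + T = 4*182² - 329040 = 4*33124 - 329040 = 132496 - 329040 = -196544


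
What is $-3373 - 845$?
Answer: $-4218$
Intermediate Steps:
$-3373 - 845 = -4218$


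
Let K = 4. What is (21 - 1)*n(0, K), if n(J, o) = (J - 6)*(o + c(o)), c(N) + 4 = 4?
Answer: -480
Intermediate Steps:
c(N) = 0 (c(N) = -4 + 4 = 0)
n(J, o) = o*(-6 + J) (n(J, o) = (J - 6)*(o + 0) = (-6 + J)*o = o*(-6 + J))
(21 - 1)*n(0, K) = (21 - 1)*(4*(-6 + 0)) = 20*(4*(-6)) = 20*(-24) = -480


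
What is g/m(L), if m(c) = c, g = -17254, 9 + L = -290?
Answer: 17254/299 ≈ 57.706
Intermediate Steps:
L = -299 (L = -9 - 290 = -299)
g/m(L) = -17254/(-299) = -17254*(-1/299) = 17254/299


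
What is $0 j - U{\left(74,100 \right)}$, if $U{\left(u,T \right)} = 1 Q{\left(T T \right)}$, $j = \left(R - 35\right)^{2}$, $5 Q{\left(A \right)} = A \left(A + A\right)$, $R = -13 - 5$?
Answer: $-40000000$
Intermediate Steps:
$R = -18$ ($R = -13 - 5 = -18$)
$Q{\left(A \right)} = \frac{2 A^{2}}{5}$ ($Q{\left(A \right)} = \frac{A \left(A + A\right)}{5} = \frac{A 2 A}{5} = \frac{2 A^{2}}{5}$)
$j = 2809$ ($j = \left(-18 - 35\right)^{2} = \left(-53\right)^{2} = 2809$)
$U{\left(u,T \right)} = \frac{2 T^{4}}{5}$ ($U{\left(u,T \right)} = 1 \frac{2 \left(T T\right)^{2}}{5} = 1 \frac{2 \left(T^{2}\right)^{2}}{5} = 1 \frac{2 T^{4}}{5} = \frac{2 T^{4}}{5}$)
$0 j - U{\left(74,100 \right)} = 0 \cdot 2809 - \frac{2 \cdot 100^{4}}{5} = 0 - \frac{2}{5} \cdot 100000000 = 0 - 40000000 = -40000000$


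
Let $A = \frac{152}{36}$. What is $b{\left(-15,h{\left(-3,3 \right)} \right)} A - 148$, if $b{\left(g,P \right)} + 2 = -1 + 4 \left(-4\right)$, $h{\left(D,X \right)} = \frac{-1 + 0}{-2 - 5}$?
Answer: $- \frac{2054}{9} \approx -228.22$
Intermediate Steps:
$A = \frac{38}{9}$ ($A = 152 \cdot \frac{1}{36} = \frac{38}{9} \approx 4.2222$)
$h{\left(D,X \right)} = \frac{1}{7}$ ($h{\left(D,X \right)} = - \frac{1}{-7} = \left(-1\right) \left(- \frac{1}{7}\right) = \frac{1}{7}$)
$b{\left(g,P \right)} = -19$ ($b{\left(g,P \right)} = -2 + \left(-1 + 4 \left(-4\right)\right) = -2 - 17 = -19$)
$b{\left(-15,h{\left(-3,3 \right)} \right)} A - 148 = \left(-19\right) \frac{38}{9} - 148 = - \frac{722}{9} - 148 = - \frac{2054}{9}$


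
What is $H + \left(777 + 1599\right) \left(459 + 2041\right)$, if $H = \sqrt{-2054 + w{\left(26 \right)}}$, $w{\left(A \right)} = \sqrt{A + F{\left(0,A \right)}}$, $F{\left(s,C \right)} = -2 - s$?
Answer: $5940000 + \sqrt{-2054 + 2 \sqrt{6}} \approx 5.94 \cdot 10^{6} + 45.267 i$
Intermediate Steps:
$w{\left(A \right)} = \sqrt{-2 + A}$ ($w{\left(A \right)} = \sqrt{A - 2} = \sqrt{-2 + A}$)
$H = \sqrt{-2054 + 2 \sqrt{6}}$ ($H = \sqrt{-2054 + \sqrt{-2 + 26}} = \sqrt{-2054 + \sqrt{24}} = \sqrt{-2054 + 2 \sqrt{6}} \approx 45.267 i$)
$H + \left(777 + 1599\right) \left(459 + 2041\right) = \sqrt{-2054 + 2 \sqrt{6}} + \left(777 + 1599\right) \left(459 + 2041\right) = \sqrt{-2054 + 2 \sqrt{6}} + 2376 \cdot 2500 = \sqrt{-2054 + 2 \sqrt{6}} + 5940000 = 5940000 + \sqrt{-2054 + 2 \sqrt{6}}$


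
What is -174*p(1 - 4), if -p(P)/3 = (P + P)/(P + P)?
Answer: 522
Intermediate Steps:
p(P) = -3 (p(P) = -3*(P + P)/(P + P) = -3*2*P/(2*P) = -3*2*P*1/(2*P) = -3*1 = -3)
-174*p(1 - 4) = -174*(-3) = 522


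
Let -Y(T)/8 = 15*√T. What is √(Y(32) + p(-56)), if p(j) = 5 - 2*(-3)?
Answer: √(11 - 480*√2) ≈ 25.842*I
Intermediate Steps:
p(j) = 11 (p(j) = 5 + 6 = 11)
Y(T) = -120*√T
√(Y(32) + p(-56)) = √(-480*√2 + 11) = √(11 - 480*√2)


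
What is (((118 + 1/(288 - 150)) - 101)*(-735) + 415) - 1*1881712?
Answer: -87114677/46 ≈ -1.8938e+6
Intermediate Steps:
(((118 + 1/(288 - 150)) - 101)*(-735) + 415) - 1*1881712 = (((118 + 1/138) - 101)*(-735) + 415) - 1881712 = ((16285/138 - 101)*(-735) + 415) - 1881712 = ((2347/138)*(-735) + 415) - 1881712 = (-575015/46 + 415) - 1881712 = -555925/46 - 1881712 = -87114677/46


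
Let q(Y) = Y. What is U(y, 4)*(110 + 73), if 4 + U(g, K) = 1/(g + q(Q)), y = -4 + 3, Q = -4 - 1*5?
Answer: -7503/10 ≈ -750.30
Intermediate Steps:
Q = -9 (Q = -4 - 5 = -9)
y = -1
U(g, K) = -4 + 1/(-9 + g) (U(g, K) = -4 + 1/(g - 9) = -4 + 1/(-9 + g))
U(y, 4)*(110 + 73) = ((37 - 4*(-1))/(-9 - 1))*(110 + 73) = ((37 + 4)/(-10))*183 = -⅒*41*183 = -41/10*183 = -7503/10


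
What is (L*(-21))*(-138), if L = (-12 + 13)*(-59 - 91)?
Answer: -434700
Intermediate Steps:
L = -150 (L = 1*(-150) = -150)
(L*(-21))*(-138) = -150*(-21)*(-138) = 3150*(-138) = -434700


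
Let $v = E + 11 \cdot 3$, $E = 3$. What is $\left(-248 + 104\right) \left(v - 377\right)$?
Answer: $49104$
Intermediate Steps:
$v = 36$ ($v = 3 + 11 \cdot 3 = 3 + 33 = 36$)
$\left(-248 + 104\right) \left(v - 377\right) = \left(-248 + 104\right) \left(36 - 377\right) = \left(-144\right) \left(-341\right) = 49104$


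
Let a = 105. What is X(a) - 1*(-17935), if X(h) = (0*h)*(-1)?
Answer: 17935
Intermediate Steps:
X(h) = 0 (X(h) = 0*(-1) = 0)
X(a) - 1*(-17935) = 0 - 1*(-17935) = 0 + 17935 = 17935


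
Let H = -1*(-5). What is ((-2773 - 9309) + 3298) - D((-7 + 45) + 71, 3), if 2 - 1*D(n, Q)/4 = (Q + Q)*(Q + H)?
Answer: -8600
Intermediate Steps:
H = 5
D(n, Q) = 8 - 8*Q*(5 + Q) (D(n, Q) = 8 - 4*(Q + Q)*(Q + 5) = 8 - 4*2*Q*(5 + Q) = 8 - 8*Q*(5 + Q))
((-2773 - 9309) + 3298) - D((-7 + 45) + 71, 3) = ((-2773 - 9309) + 3298) - (8 - 40*3 - 8*3**2) = (-12082 + 3298) - (8 - 120 - 8*9) = -8784 - (8 - 120 - 72) = -8784 - 1*(-184) = -8784 + 184 = -8600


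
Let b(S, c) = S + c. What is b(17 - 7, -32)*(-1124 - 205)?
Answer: 29238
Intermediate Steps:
b(17 - 7, -32)*(-1124 - 205) = ((17 - 7) - 32)*(-1124 - 205) = (10 - 32)*(-1329) = -22*(-1329) = 29238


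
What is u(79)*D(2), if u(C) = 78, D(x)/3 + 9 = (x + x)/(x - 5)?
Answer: -2418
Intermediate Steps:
D(x) = -27 + 6*x/(-5 + x) (D(x) = -27 + 3*((x + x)/(x - 5)) = -27 + 3*((2*x)/(-5 + x)) = -27 + 3*(2*x/(-5 + x)) = -27 + 6*x/(-5 + x))
u(79)*D(2) = 78*(3*(45 - 7*2)/(-5 + 2)) = 78*(3*(45 - 14)/(-3)) = 78*(3*(-1/3)*31) = 78*(-31) = -2418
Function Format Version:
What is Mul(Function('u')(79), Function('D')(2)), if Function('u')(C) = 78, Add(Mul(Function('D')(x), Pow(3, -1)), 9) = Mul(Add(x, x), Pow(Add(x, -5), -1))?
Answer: -2418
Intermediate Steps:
Function('D')(x) = Add(-27, Mul(6, x, Pow(Add(-5, x), -1))) (Function('D')(x) = Add(-27, Mul(3, Mul(Add(x, x), Pow(Add(x, -5), -1)))) = Add(-27, Mul(3, Mul(Mul(2, x), Pow(Add(-5, x), -1)))) = Add(-27, Mul(3, Mul(2, x, Pow(Add(-5, x), -1)))) = Add(-27, Mul(6, x, Pow(Add(-5, x), -1))))
Mul(Function('u')(79), Function('D')(2)) = Mul(78, Mul(3, Pow(Add(-5, 2), -1), Add(45, Mul(-7, 2)))) = Mul(78, Mul(3, Pow(-3, -1), Add(45, -14))) = Mul(78, Mul(3, Rational(-1, 3), 31)) = Mul(78, -31) = -2418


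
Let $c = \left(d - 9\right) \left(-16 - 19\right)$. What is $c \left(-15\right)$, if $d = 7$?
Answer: $-1050$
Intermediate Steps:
$c = 70$ ($c = \left(7 - 9\right) \left(-16 - 19\right) = \left(-2\right) \left(-35\right) = 70$)
$c \left(-15\right) = 70 \left(-15\right) = -1050$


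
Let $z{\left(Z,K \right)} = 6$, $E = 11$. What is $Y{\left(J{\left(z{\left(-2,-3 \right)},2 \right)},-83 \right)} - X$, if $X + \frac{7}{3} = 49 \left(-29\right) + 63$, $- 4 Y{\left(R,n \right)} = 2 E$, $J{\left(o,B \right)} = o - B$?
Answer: $\frac{8129}{6} \approx 1354.8$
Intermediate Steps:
$Y{\left(R,n \right)} = - \frac{11}{2}$ ($Y{\left(R,n \right)} = - \frac{2 \cdot 11}{4} = \left(- \frac{1}{4}\right) 22 = - \frac{11}{2}$)
$X = - \frac{4081}{3}$ ($X = - \frac{7}{3} + \left(49 \left(-29\right) + 63\right) = - \frac{7}{3} + \left(-1421 + 63\right) = - \frac{7}{3} - 1358 = - \frac{4081}{3} \approx -1360.3$)
$Y{\left(J{\left(z{\left(-2,-3 \right)},2 \right)},-83 \right)} - X = - \frac{11}{2} - - \frac{4081}{3} = - \frac{11}{2} + \frac{4081}{3} = \frac{8129}{6}$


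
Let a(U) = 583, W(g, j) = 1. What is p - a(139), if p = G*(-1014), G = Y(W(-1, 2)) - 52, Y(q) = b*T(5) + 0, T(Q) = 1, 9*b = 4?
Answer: 155083/3 ≈ 51694.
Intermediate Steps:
b = 4/9 (b = (1/9)*4 = 4/9 ≈ 0.44444)
Y(q) = 4/9 (Y(q) = (4/9)*1 + 0 = 4/9 + 0 = 4/9)
G = -464/9 (G = 4/9 - 52 = -464/9 ≈ -51.556)
p = 156832/3 (p = -464/9*(-1014) = 156832/3 ≈ 52277.)
p - a(139) = 156832/3 - 1*583 = 156832/3 - 583 = 155083/3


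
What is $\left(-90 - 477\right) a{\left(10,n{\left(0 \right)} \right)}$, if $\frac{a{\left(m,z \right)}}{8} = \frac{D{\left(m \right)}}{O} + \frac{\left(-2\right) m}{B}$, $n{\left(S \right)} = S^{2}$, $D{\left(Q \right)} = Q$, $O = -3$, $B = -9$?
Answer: $5040$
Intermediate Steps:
$a{\left(m,z \right)} = - \frac{8 m}{9}$ ($a{\left(m,z \right)} = 8 \left(\frac{m}{-3} + \frac{\left(-2\right) m}{-9}\right) = 8 \left(m \left(- \frac{1}{3}\right) + - 2 m \left(- \frac{1}{9}\right)\right) = 8 \left(- \frac{m}{3} + \frac{2 m}{9}\right) = 8 \left(- \frac{m}{9}\right) = - \frac{8 m}{9}$)
$\left(-90 - 477\right) a{\left(10,n{\left(0 \right)} \right)} = \left(-90 - 477\right) \left(\left(- \frac{8}{9}\right) 10\right) = \left(-567\right) \left(- \frac{80}{9}\right) = 5040$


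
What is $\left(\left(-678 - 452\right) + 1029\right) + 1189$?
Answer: $1088$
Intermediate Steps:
$\left(\left(-678 - 452\right) + 1029\right) + 1189 = \left(-1130 + 1029\right) + 1189 = -101 + 1189 = 1088$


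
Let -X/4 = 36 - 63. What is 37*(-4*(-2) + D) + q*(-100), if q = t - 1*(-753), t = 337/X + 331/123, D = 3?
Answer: -83549876/1107 ≈ -75474.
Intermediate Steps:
X = 108 (X = -4*(36 - 63) = -4*(-27) = 108)
t = 25733/4428 (t = 337/108 + 331/123 = 25733/4428 ≈ 5.8114)
q = 3360017/4428 (q = 25733/4428 - 1*(-753) = 25733/4428 + 753 = 3360017/4428 ≈ 758.81)
37*(-4*(-2) + D) + q*(-100) = 37*(-4*(-2) + 3) + (3360017/4428)*(-100) = 37*(8 + 3) - 84000425/1107 = 37*11 - 84000425/1107 = 407 - 84000425/1107 = -83549876/1107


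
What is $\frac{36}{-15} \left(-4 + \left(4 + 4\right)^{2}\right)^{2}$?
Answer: $-8640$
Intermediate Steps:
$\frac{36}{-15} \left(-4 + \left(4 + 4\right)^{2}\right)^{2} = 36 \left(- \frac{1}{15}\right) \left(-4 + 8^{2}\right)^{2} = - \frac{12 \left(-4 + 64\right)^{2}}{5} = - \frac{12 \cdot 60^{2}}{5} = \left(- \frac{12}{5}\right) 3600 = -8640$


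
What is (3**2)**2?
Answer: 81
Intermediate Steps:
(3**2)**2 = 9**2 = 81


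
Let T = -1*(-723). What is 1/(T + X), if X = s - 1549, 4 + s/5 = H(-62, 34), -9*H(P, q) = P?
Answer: -9/7304 ≈ -0.0012322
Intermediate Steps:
H(P, q) = -P/9
s = 130/9 (s = -20 + 5*(-⅑*(-62)) = -20 + 5*(62/9) = -20 + 310/9 = 130/9 ≈ 14.444)
X = -13811/9 (X = 130/9 - 1549 = -13811/9 ≈ -1534.6)
T = 723
1/(T + X) = 1/(723 - 13811/9) = 1/(-7304/9) = -9/7304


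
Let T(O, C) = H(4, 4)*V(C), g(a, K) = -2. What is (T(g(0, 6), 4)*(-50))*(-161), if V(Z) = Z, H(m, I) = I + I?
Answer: 257600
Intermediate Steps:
H(m, I) = 2*I
T(O, C) = 8*C (T(O, C) = (2*4)*C = 8*C)
(T(g(0, 6), 4)*(-50))*(-161) = ((8*4)*(-50))*(-161) = (32*(-50))*(-161) = -1600*(-161) = 257600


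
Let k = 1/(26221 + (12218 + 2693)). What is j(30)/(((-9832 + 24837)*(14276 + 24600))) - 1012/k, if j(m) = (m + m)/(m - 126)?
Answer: -38850614775644673/933335008 ≈ -4.1626e+7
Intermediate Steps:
k = 1/41132 (k = 1/(26221 + 14911) = 1/41132 ≈ 2.4312e-5)
j(m) = 2*m/(-126 + m) (j(m) = (2*m)/(-126 + m) = 2*m/(-126 + m))
j(30)/(((-9832 + 24837)*(14276 + 24600))) - 1012/k = (2*30/(-126 + 30))/(((-9832 + 24837)*(14276 + 24600))) - 1012/1/41132 = (2*30/(-96))/((15005*38876)) - 1012*41132 = (2*30*(-1/96))/583334380 - 41625584 = -5/8*1/583334380 - 41625584 = -1/933335008 - 41625584 = -38850614775644673/933335008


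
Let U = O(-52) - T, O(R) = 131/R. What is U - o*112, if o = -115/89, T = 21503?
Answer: -98857783/4628 ≈ -21361.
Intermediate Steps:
o = -115/89 (o = -115*1/89 = -115/89 ≈ -1.2921)
U = -1118287/52 (U = 131/(-52) - 1*21503 = 131*(-1/52) - 21503 = -131/52 - 21503 = -1118287/52 ≈ -21506.)
U - o*112 = -1118287/52 - (-115)*112/89 = -1118287/52 - 1*(-12880/89) = -1118287/52 + 12880/89 = -98857783/4628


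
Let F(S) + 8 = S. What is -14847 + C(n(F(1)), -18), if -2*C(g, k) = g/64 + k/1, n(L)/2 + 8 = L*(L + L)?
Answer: -474861/32 ≈ -14839.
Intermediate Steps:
F(S) = -8 + S
n(L) = -16 + 4*L² (n(L) = -16 + 2*(L*(L + L)) = -16 + 2*(L*(2*L)) = -16 + 2*(2*L²) = -16 + 4*L²)
C(g, k) = -k/2 - g/128 (C(g, k) = -(g/64 + k/1)/2 = -(g*(1/64) + k*1)/2 = -(g/64 + k)/2 = -(k + g/64)/2 = -k/2 - g/128)
-14847 + C(n(F(1)), -18) = -14847 + (-½*(-18) - (-16 + 4*(-8 + 1)²)/128) = -14847 + (9 - (-16 + 4*(-7)²)/128) = -14847 + (9 - (-16 + 4*49)/128) = -14847 + (9 - (-16 + 196)/128) = -14847 + (9 - 1/128*180) = -14847 + (9 - 45/32) = -14847 + 243/32 = -474861/32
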